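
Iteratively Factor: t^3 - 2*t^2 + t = (t - 1)*(t^2 - t) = t*(t - 1)*(t - 1)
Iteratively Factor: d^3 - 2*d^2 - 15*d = (d + 3)*(d^2 - 5*d) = d*(d + 3)*(d - 5)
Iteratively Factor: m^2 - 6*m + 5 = (m - 1)*(m - 5)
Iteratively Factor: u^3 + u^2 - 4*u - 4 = (u + 2)*(u^2 - u - 2) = (u + 1)*(u + 2)*(u - 2)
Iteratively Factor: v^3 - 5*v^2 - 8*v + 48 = (v - 4)*(v^2 - v - 12) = (v - 4)*(v + 3)*(v - 4)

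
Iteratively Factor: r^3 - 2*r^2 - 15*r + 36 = (r + 4)*(r^2 - 6*r + 9) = (r - 3)*(r + 4)*(r - 3)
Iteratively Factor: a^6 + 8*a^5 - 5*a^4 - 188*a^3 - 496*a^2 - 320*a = (a - 5)*(a^5 + 13*a^4 + 60*a^3 + 112*a^2 + 64*a) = (a - 5)*(a + 4)*(a^4 + 9*a^3 + 24*a^2 + 16*a) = (a - 5)*(a + 4)^2*(a^3 + 5*a^2 + 4*a) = (a - 5)*(a + 4)^3*(a^2 + a) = a*(a - 5)*(a + 4)^3*(a + 1)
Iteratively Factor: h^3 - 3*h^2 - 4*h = (h)*(h^2 - 3*h - 4) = h*(h + 1)*(h - 4)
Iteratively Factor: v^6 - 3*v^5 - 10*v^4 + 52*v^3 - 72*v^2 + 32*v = (v - 2)*(v^5 - v^4 - 12*v^3 + 28*v^2 - 16*v) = (v - 2)*(v - 1)*(v^4 - 12*v^2 + 16*v) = (v - 2)^2*(v - 1)*(v^3 + 2*v^2 - 8*v) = (v - 2)^3*(v - 1)*(v^2 + 4*v) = v*(v - 2)^3*(v - 1)*(v + 4)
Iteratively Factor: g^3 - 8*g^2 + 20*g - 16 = (g - 2)*(g^2 - 6*g + 8) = (g - 4)*(g - 2)*(g - 2)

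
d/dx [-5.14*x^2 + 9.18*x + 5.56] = 9.18 - 10.28*x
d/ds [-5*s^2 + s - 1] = 1 - 10*s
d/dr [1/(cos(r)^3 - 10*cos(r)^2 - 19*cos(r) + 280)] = (3*cos(r)^2 - 20*cos(r) - 19)*sin(r)/(cos(r)^3 - 10*cos(r)^2 - 19*cos(r) + 280)^2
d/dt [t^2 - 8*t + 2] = 2*t - 8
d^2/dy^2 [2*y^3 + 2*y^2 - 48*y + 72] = 12*y + 4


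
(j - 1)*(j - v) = j^2 - j*v - j + v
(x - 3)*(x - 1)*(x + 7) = x^3 + 3*x^2 - 25*x + 21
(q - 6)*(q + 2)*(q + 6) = q^3 + 2*q^2 - 36*q - 72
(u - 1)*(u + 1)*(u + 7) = u^3 + 7*u^2 - u - 7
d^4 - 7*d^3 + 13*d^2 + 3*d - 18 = (d - 3)^2*(d - 2)*(d + 1)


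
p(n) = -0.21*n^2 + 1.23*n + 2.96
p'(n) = 1.23 - 0.42*n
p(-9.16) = -25.93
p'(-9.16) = 5.08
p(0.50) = 3.52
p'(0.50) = 1.02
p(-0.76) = 1.90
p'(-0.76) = 1.55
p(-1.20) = 1.18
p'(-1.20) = 1.73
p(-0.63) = 2.10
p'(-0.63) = 1.49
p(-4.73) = -7.56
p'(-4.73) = 3.22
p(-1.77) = 0.12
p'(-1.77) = 1.97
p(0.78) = 3.79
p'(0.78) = 0.90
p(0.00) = 2.96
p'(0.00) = 1.23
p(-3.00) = -2.62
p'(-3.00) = 2.49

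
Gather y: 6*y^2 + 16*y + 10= 6*y^2 + 16*y + 10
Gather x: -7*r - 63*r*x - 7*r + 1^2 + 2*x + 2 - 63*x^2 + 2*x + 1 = -14*r - 63*x^2 + x*(4 - 63*r) + 4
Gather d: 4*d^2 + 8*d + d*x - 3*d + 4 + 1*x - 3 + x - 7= 4*d^2 + d*(x + 5) + 2*x - 6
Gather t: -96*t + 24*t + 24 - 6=18 - 72*t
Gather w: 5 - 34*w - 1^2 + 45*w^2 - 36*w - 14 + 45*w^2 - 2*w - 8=90*w^2 - 72*w - 18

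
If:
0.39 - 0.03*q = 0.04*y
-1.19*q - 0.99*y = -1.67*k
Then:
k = 9.26347305389222 - 0.357285429141717*y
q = 13.0 - 1.33333333333333*y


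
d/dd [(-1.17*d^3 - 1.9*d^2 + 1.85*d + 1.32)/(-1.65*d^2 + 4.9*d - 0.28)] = (1.9305*d^4 - 11.466*d^3 - 5.2747*d^2 + 5.42*d - 6.986)/(2.7225*d^4 - 16.17*d^3 + 24.934*d^2 - 2.744*d + 0.0784)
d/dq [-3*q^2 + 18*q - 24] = 18 - 6*q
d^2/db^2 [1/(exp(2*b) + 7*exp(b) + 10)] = (2*(2*exp(b) + 7)^2*exp(b) - (4*exp(b) + 7)*(exp(2*b) + 7*exp(b) + 10))*exp(b)/(exp(2*b) + 7*exp(b) + 10)^3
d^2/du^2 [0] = 0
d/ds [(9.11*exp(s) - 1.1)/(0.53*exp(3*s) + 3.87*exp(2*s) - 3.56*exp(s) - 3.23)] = (-9.6566*exp(3*s) - 33.5067*exp(2*s) + 8.514*exp(s) - 33.3413)*exp(s)/(0.2809*exp(6*s) + 4.1022*exp(5*s) + 11.2033*exp(4*s) - 30.9782*exp(3*s) - 12.3266*exp(2*s) + 22.9976*exp(s) + 10.4329)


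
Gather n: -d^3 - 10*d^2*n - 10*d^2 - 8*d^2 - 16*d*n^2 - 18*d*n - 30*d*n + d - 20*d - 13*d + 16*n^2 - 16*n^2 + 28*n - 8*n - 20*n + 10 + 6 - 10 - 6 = -d^3 - 18*d^2 - 16*d*n^2 - 32*d + n*(-10*d^2 - 48*d)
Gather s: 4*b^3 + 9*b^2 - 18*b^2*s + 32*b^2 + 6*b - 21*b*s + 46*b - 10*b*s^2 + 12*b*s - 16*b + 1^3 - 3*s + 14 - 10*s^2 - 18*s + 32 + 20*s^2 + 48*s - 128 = 4*b^3 + 41*b^2 + 36*b + s^2*(10 - 10*b) + s*(-18*b^2 - 9*b + 27) - 81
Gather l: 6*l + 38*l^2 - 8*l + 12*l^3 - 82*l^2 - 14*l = 12*l^3 - 44*l^2 - 16*l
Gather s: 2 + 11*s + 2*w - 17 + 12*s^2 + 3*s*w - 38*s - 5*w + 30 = 12*s^2 + s*(3*w - 27) - 3*w + 15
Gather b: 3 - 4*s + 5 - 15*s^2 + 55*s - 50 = -15*s^2 + 51*s - 42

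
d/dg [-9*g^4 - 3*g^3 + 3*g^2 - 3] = 3*g*(-12*g^2 - 3*g + 2)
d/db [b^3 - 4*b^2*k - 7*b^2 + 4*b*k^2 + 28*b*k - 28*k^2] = 3*b^2 - 8*b*k - 14*b + 4*k^2 + 28*k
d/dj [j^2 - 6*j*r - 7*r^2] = 2*j - 6*r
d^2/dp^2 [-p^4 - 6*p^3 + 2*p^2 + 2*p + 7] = -12*p^2 - 36*p + 4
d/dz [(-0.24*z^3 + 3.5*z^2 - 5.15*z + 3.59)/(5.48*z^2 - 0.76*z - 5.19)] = (-1.3152*z^4 + 0.364799999999995*z^3 + 29.2988*z^2 - 75.6764*z + 29.4569)/(30.0304*z^4 - 8.3296*z^3 - 56.3048*z^2 + 7.8888*z + 26.9361)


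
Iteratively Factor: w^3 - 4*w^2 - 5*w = (w - 5)*(w^2 + w) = (w - 5)*(w + 1)*(w)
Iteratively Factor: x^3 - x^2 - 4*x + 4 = (x + 2)*(x^2 - 3*x + 2) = (x - 2)*(x + 2)*(x - 1)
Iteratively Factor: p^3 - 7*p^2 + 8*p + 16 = (p - 4)*(p^2 - 3*p - 4) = (p - 4)^2*(p + 1)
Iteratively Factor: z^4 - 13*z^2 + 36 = (z - 2)*(z^3 + 2*z^2 - 9*z - 18) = (z - 2)*(z + 2)*(z^2 - 9) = (z - 3)*(z - 2)*(z + 2)*(z + 3)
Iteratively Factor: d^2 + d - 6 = (d - 2)*(d + 3)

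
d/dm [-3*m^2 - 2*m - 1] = -6*m - 2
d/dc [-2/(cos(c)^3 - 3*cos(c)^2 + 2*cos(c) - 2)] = 2*(-3*cos(c)^2 + 6*cos(c) - 2)*sin(c)/(cos(c)^3 - 3*cos(c)^2 + 2*cos(c) - 2)^2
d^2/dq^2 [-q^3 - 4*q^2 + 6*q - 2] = -6*q - 8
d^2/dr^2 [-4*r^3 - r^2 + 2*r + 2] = -24*r - 2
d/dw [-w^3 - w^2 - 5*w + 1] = -3*w^2 - 2*w - 5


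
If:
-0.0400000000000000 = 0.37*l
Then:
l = -0.11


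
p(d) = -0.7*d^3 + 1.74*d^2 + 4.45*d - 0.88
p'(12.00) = -256.19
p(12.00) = -906.52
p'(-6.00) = -92.03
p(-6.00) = 186.26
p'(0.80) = 5.89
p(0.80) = 3.44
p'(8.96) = -132.96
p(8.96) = -324.84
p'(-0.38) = 2.82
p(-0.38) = -2.28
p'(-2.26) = -14.14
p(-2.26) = 6.03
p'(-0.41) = 2.67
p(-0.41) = -2.36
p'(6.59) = -63.82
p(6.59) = -96.32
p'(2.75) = -1.86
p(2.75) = 9.96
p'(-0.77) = 0.53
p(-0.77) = -2.96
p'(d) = -2.1*d^2 + 3.48*d + 4.45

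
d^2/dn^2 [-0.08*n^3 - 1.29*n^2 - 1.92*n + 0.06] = -0.48*n - 2.58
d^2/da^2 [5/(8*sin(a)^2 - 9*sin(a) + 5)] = 5*(-256*sin(a)^4 + 216*sin(a)^3 + 463*sin(a)^2 - 477*sin(a) + 82)/(8*sin(a)^2 - 9*sin(a) + 5)^3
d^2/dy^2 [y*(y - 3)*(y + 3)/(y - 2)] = 2*(y^3 - 6*y^2 + 12*y - 18)/(y^3 - 6*y^2 + 12*y - 8)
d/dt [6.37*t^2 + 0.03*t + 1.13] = 12.74*t + 0.03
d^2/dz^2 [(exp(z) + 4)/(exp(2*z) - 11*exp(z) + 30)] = (exp(4*z) + 27*exp(3*z) - 312*exp(2*z) + 334*exp(z) + 2220)*exp(z)/(exp(6*z) - 33*exp(5*z) + 453*exp(4*z) - 3311*exp(3*z) + 13590*exp(2*z) - 29700*exp(z) + 27000)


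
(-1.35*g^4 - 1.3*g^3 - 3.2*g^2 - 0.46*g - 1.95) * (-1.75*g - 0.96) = 2.3625*g^5 + 3.571*g^4 + 6.848*g^3 + 3.877*g^2 + 3.8541*g + 1.872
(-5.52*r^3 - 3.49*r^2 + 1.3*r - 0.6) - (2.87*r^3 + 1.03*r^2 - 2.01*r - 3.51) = -8.39*r^3 - 4.52*r^2 + 3.31*r + 2.91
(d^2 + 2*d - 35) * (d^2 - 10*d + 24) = d^4 - 8*d^3 - 31*d^2 + 398*d - 840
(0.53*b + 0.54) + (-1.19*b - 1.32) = -0.66*b - 0.78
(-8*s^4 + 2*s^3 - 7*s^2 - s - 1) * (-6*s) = 48*s^5 - 12*s^4 + 42*s^3 + 6*s^2 + 6*s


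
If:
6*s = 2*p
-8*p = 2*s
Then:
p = 0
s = 0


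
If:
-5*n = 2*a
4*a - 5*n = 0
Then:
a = 0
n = 0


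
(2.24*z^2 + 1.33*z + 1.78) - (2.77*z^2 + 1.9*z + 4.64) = -0.53*z^2 - 0.57*z - 2.86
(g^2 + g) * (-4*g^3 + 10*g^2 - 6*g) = -4*g^5 + 6*g^4 + 4*g^3 - 6*g^2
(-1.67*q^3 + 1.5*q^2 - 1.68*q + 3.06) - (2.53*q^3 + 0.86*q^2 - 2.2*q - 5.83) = -4.2*q^3 + 0.64*q^2 + 0.52*q + 8.89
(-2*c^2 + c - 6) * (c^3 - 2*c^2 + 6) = -2*c^5 + 5*c^4 - 8*c^3 + 6*c - 36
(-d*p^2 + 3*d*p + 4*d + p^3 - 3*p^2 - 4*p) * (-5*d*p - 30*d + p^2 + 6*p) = 5*d^2*p^3 + 15*d^2*p^2 - 110*d^2*p - 120*d^2 - 6*d*p^4 - 18*d*p^3 + 132*d*p^2 + 144*d*p + p^5 + 3*p^4 - 22*p^3 - 24*p^2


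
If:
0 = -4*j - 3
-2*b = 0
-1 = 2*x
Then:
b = 0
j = -3/4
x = -1/2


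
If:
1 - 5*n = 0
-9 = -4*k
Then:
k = 9/4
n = 1/5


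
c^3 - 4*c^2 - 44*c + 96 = (c - 8)*(c - 2)*(c + 6)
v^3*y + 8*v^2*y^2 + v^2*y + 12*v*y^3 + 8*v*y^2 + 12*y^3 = (v + 2*y)*(v + 6*y)*(v*y + y)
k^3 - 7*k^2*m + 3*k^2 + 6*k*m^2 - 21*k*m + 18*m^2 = (k + 3)*(k - 6*m)*(k - m)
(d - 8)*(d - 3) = d^2 - 11*d + 24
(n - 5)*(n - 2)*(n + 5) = n^3 - 2*n^2 - 25*n + 50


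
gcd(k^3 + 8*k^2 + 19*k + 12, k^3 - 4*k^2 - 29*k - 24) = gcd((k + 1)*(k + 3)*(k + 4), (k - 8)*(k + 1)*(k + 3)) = k^2 + 4*k + 3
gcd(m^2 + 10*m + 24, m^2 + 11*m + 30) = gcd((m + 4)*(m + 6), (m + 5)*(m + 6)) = m + 6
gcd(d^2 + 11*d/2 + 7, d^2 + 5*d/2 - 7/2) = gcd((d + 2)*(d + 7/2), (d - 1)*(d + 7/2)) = d + 7/2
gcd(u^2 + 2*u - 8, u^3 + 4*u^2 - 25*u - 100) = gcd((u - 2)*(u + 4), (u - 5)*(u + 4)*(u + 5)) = u + 4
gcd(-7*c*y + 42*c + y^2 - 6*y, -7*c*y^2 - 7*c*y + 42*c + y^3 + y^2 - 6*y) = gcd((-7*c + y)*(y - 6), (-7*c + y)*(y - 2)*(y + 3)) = -7*c + y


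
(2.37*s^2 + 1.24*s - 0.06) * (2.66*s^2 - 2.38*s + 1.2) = 6.3042*s^4 - 2.3422*s^3 - 0.2668*s^2 + 1.6308*s - 0.072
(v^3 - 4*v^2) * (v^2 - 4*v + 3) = v^5 - 8*v^4 + 19*v^3 - 12*v^2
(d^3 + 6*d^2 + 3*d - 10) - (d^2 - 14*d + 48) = d^3 + 5*d^2 + 17*d - 58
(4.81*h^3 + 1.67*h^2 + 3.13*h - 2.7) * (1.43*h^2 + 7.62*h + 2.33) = 6.8783*h^5 + 39.0403*h^4 + 28.4086*h^3 + 23.8807*h^2 - 13.2811*h - 6.291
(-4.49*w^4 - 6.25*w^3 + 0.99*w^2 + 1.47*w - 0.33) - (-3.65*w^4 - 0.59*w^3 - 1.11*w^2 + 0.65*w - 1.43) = -0.84*w^4 - 5.66*w^3 + 2.1*w^2 + 0.82*w + 1.1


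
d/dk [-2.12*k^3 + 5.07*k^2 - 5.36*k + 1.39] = -6.36*k^2 + 10.14*k - 5.36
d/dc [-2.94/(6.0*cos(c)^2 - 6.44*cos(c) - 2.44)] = (18.9336 - 35.28*cos(c))*sin(c)/(-6.0*cos(c)^2 + 6.44*cos(c) + 2.44)^2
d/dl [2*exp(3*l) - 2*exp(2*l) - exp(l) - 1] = (6*exp(2*l) - 4*exp(l) - 1)*exp(l)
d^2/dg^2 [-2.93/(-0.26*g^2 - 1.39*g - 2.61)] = (-0.396136*g^2 - 2.117804*g + 2.93*(0.52*g + 1.39)*(1.04*g + 2.78) - 3.976596)/(0.26*g^2 + 1.39*g + 2.61)^3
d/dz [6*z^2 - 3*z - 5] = 12*z - 3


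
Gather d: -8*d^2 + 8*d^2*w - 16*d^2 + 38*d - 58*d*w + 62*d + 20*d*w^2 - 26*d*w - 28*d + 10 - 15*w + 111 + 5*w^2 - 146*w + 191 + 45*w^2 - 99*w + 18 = d^2*(8*w - 24) + d*(20*w^2 - 84*w + 72) + 50*w^2 - 260*w + 330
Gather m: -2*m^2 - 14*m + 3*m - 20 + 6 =-2*m^2 - 11*m - 14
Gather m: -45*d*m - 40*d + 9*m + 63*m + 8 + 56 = -40*d + m*(72 - 45*d) + 64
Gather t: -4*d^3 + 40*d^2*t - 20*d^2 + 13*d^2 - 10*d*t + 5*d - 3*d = -4*d^3 - 7*d^2 + 2*d + t*(40*d^2 - 10*d)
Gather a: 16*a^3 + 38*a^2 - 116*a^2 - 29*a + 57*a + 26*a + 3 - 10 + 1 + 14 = 16*a^3 - 78*a^2 + 54*a + 8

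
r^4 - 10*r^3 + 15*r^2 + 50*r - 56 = (r - 7)*(r - 4)*(r - 1)*(r + 2)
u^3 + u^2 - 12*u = u*(u - 3)*(u + 4)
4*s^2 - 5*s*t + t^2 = (-4*s + t)*(-s + t)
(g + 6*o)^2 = g^2 + 12*g*o + 36*o^2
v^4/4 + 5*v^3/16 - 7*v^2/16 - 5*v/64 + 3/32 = (v/2 + 1/4)*(v/2 + 1)*(v - 3/4)*(v - 1/2)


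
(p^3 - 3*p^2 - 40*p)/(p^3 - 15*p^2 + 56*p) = (p + 5)/(p - 7)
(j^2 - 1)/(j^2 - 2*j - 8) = (1 - j^2)/(-j^2 + 2*j + 8)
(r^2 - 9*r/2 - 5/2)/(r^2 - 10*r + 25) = (r + 1/2)/(r - 5)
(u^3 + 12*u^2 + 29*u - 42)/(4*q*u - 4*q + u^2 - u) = (u^2 + 13*u + 42)/(4*q + u)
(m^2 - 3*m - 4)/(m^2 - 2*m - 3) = (m - 4)/(m - 3)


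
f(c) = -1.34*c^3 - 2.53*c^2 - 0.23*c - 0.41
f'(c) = -4.02*c^2 - 5.06*c - 0.23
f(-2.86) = 10.90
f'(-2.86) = -18.64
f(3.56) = -93.75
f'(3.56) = -69.19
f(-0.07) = -0.41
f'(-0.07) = 0.10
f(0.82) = -3.04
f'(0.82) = -7.08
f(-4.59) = 76.92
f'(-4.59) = -61.70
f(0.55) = -1.52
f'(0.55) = -4.23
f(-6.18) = 220.66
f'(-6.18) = -122.49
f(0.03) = -0.42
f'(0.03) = -0.39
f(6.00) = -382.31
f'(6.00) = -175.31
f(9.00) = -1184.27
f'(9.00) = -371.39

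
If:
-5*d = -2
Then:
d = 2/5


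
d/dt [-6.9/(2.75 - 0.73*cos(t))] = 5.037*sin(t)/(0.73*cos(t) - 2.75)^2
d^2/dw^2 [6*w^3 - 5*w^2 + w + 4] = 36*w - 10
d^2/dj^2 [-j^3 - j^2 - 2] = -6*j - 2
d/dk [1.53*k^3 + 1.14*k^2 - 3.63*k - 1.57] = 4.59*k^2 + 2.28*k - 3.63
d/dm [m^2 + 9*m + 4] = 2*m + 9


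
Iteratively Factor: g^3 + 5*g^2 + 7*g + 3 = (g + 1)*(g^2 + 4*g + 3) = (g + 1)^2*(g + 3)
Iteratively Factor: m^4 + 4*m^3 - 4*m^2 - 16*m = (m + 2)*(m^3 + 2*m^2 - 8*m) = (m - 2)*(m + 2)*(m^2 + 4*m) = m*(m - 2)*(m + 2)*(m + 4)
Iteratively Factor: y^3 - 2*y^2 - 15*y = (y + 3)*(y^2 - 5*y) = y*(y + 3)*(y - 5)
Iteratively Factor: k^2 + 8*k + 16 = (k + 4)*(k + 4)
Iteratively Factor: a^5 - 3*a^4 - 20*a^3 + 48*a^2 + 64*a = (a - 4)*(a^4 + a^3 - 16*a^2 - 16*a) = (a - 4)^2*(a^3 + 5*a^2 + 4*a) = (a - 4)^2*(a + 1)*(a^2 + 4*a) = (a - 4)^2*(a + 1)*(a + 4)*(a)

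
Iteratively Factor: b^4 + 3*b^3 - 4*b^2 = (b - 1)*(b^3 + 4*b^2) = b*(b - 1)*(b^2 + 4*b) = b*(b - 1)*(b + 4)*(b)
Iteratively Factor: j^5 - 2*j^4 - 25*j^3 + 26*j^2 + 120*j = (j - 5)*(j^4 + 3*j^3 - 10*j^2 - 24*j) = (j - 5)*(j - 3)*(j^3 + 6*j^2 + 8*j) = (j - 5)*(j - 3)*(j + 2)*(j^2 + 4*j) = j*(j - 5)*(j - 3)*(j + 2)*(j + 4)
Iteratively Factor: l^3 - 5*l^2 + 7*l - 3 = (l - 3)*(l^2 - 2*l + 1) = (l - 3)*(l - 1)*(l - 1)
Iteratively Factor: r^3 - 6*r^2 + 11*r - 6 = (r - 1)*(r^2 - 5*r + 6) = (r - 2)*(r - 1)*(r - 3)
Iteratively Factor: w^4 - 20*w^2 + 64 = (w - 4)*(w^3 + 4*w^2 - 4*w - 16) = (w - 4)*(w + 4)*(w^2 - 4) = (w - 4)*(w - 2)*(w + 4)*(w + 2)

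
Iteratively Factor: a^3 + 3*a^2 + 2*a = (a + 2)*(a^2 + a) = a*(a + 2)*(a + 1)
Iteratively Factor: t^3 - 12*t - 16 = (t - 4)*(t^2 + 4*t + 4) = (t - 4)*(t + 2)*(t + 2)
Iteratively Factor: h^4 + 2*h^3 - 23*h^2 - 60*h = (h - 5)*(h^3 + 7*h^2 + 12*h) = h*(h - 5)*(h^2 + 7*h + 12) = h*(h - 5)*(h + 3)*(h + 4)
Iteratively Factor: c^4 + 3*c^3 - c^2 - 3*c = (c + 1)*(c^3 + 2*c^2 - 3*c) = (c + 1)*(c + 3)*(c^2 - c) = c*(c + 1)*(c + 3)*(c - 1)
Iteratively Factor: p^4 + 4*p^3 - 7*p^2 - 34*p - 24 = (p + 1)*(p^3 + 3*p^2 - 10*p - 24) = (p + 1)*(p + 2)*(p^2 + p - 12) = (p - 3)*(p + 1)*(p + 2)*(p + 4)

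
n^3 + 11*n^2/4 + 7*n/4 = n*(n + 1)*(n + 7/4)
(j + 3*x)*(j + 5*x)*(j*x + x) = j^3*x + 8*j^2*x^2 + j^2*x + 15*j*x^3 + 8*j*x^2 + 15*x^3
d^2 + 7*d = d*(d + 7)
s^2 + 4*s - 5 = (s - 1)*(s + 5)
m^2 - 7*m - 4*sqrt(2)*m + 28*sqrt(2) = (m - 7)*(m - 4*sqrt(2))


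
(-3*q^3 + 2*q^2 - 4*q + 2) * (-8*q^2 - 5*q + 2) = 24*q^5 - q^4 + 16*q^3 + 8*q^2 - 18*q + 4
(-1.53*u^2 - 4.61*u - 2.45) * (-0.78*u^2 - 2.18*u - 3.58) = 1.1934*u^4 + 6.9312*u^3 + 17.4382*u^2 + 21.8448*u + 8.771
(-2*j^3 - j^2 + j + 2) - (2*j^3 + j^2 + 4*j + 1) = -4*j^3 - 2*j^2 - 3*j + 1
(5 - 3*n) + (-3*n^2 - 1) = -3*n^2 - 3*n + 4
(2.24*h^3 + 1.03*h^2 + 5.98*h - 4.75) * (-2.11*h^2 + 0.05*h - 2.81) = -4.7264*h^5 - 2.0613*h^4 - 18.8607*h^3 + 7.4272*h^2 - 17.0413*h + 13.3475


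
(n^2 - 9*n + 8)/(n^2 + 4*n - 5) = (n - 8)/(n + 5)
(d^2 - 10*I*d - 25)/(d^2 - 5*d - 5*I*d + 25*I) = (d - 5*I)/(d - 5)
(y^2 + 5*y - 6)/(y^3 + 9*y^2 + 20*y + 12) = (y - 1)/(y^2 + 3*y + 2)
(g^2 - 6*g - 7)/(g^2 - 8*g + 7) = (g + 1)/(g - 1)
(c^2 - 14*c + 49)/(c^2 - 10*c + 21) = (c - 7)/(c - 3)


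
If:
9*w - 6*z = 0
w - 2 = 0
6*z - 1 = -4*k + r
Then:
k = r/4 - 17/4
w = 2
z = 3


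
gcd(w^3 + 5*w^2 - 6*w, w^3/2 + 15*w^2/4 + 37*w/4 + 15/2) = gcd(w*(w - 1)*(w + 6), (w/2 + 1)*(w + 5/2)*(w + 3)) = 1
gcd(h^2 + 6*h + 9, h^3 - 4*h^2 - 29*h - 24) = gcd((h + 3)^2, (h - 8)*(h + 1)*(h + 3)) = h + 3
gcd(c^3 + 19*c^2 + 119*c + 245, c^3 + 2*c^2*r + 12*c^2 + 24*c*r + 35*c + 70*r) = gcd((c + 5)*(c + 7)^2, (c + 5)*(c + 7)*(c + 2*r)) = c^2 + 12*c + 35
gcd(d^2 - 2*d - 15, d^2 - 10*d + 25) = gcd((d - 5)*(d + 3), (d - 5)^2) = d - 5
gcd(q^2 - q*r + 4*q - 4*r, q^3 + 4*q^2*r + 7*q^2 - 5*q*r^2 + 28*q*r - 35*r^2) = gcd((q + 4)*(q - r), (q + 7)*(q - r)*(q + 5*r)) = q - r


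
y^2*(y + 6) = y^3 + 6*y^2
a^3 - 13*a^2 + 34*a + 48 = (a - 8)*(a - 6)*(a + 1)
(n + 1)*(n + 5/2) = n^2 + 7*n/2 + 5/2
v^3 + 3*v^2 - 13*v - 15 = (v - 3)*(v + 1)*(v + 5)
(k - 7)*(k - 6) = k^2 - 13*k + 42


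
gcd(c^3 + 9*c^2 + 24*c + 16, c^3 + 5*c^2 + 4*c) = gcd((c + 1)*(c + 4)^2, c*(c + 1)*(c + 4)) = c^2 + 5*c + 4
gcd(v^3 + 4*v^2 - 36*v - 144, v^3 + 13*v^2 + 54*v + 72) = v^2 + 10*v + 24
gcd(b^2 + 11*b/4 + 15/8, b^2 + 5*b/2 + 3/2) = b + 3/2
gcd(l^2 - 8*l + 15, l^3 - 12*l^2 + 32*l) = 1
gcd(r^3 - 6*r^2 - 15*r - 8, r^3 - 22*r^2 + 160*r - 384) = r - 8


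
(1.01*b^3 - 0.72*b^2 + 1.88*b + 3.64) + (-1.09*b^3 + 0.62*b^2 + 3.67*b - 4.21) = -0.0800000000000001*b^3 - 0.1*b^2 + 5.55*b - 0.57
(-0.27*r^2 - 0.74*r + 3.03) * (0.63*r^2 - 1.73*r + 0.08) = -0.1701*r^4 + 0.000900000000000012*r^3 + 3.1675*r^2 - 5.3011*r + 0.2424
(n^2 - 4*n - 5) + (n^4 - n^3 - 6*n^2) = n^4 - n^3 - 5*n^2 - 4*n - 5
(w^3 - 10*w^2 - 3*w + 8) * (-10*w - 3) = -10*w^4 + 97*w^3 + 60*w^2 - 71*w - 24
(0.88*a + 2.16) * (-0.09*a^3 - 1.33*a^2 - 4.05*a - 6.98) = -0.0792*a^4 - 1.3648*a^3 - 6.4368*a^2 - 14.8904*a - 15.0768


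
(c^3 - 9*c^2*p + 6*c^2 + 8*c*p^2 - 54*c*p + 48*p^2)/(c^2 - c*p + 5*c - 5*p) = (c^2 - 8*c*p + 6*c - 48*p)/(c + 5)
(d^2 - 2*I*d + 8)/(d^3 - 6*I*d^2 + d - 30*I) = (d - 4*I)/(d^2 - 8*I*d - 15)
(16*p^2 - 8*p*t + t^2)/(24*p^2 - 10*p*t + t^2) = (4*p - t)/(6*p - t)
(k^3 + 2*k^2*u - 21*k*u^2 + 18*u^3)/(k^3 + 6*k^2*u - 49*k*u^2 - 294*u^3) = (-k^2 + 4*k*u - 3*u^2)/(-k^2 + 49*u^2)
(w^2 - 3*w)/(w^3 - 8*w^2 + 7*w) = (w - 3)/(w^2 - 8*w + 7)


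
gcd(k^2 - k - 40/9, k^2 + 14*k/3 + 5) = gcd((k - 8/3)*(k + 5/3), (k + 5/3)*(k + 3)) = k + 5/3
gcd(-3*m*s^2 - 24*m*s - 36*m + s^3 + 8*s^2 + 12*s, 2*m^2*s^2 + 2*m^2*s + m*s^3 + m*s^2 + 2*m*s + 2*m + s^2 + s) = 1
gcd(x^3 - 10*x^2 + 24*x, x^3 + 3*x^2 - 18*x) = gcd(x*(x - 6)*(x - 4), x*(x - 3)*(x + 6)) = x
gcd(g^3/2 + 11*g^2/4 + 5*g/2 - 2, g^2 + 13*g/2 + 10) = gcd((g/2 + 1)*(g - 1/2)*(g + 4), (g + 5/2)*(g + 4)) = g + 4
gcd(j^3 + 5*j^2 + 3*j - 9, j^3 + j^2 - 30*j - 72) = j + 3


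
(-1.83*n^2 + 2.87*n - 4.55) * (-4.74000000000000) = 8.6742*n^2 - 13.6038*n + 21.567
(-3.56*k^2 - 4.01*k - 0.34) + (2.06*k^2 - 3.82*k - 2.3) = -1.5*k^2 - 7.83*k - 2.64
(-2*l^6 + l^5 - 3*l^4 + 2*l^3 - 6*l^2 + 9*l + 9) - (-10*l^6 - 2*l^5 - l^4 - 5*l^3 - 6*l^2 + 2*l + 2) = 8*l^6 + 3*l^5 - 2*l^4 + 7*l^3 + 7*l + 7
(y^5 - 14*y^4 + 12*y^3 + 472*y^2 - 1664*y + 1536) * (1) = y^5 - 14*y^4 + 12*y^3 + 472*y^2 - 1664*y + 1536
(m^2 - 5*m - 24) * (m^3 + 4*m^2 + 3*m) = m^5 - m^4 - 41*m^3 - 111*m^2 - 72*m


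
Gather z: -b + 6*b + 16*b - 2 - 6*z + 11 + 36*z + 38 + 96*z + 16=21*b + 126*z + 63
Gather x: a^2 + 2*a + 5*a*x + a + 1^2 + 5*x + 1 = a^2 + 3*a + x*(5*a + 5) + 2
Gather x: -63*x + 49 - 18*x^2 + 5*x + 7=-18*x^2 - 58*x + 56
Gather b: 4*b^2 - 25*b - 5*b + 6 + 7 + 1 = 4*b^2 - 30*b + 14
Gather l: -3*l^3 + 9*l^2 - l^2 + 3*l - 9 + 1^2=-3*l^3 + 8*l^2 + 3*l - 8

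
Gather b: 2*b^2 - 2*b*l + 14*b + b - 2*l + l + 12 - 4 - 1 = 2*b^2 + b*(15 - 2*l) - l + 7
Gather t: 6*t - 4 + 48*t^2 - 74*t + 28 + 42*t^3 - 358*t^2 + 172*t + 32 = 42*t^3 - 310*t^2 + 104*t + 56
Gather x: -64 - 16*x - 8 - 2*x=-18*x - 72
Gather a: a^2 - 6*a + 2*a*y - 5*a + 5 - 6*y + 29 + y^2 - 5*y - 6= a^2 + a*(2*y - 11) + y^2 - 11*y + 28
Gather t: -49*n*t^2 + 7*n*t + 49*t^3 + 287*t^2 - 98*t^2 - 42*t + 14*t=49*t^3 + t^2*(189 - 49*n) + t*(7*n - 28)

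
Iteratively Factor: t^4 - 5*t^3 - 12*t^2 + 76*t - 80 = (t - 5)*(t^3 - 12*t + 16) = (t - 5)*(t - 2)*(t^2 + 2*t - 8) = (t - 5)*(t - 2)^2*(t + 4)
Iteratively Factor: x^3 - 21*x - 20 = (x + 1)*(x^2 - x - 20) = (x + 1)*(x + 4)*(x - 5)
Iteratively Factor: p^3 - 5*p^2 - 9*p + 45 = (p - 5)*(p^2 - 9) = (p - 5)*(p + 3)*(p - 3)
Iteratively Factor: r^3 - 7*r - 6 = (r + 1)*(r^2 - r - 6) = (r - 3)*(r + 1)*(r + 2)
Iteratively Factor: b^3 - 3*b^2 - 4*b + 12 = (b - 3)*(b^2 - 4) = (b - 3)*(b - 2)*(b + 2)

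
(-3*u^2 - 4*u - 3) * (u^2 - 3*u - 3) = -3*u^4 + 5*u^3 + 18*u^2 + 21*u + 9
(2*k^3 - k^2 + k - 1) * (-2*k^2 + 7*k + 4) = -4*k^5 + 16*k^4 - k^3 + 5*k^2 - 3*k - 4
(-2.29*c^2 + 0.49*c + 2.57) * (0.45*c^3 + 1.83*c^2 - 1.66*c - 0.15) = -1.0305*c^5 - 3.9702*c^4 + 5.8546*c^3 + 4.2332*c^2 - 4.3397*c - 0.3855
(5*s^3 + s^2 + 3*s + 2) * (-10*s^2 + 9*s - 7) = -50*s^5 + 35*s^4 - 56*s^3 - 3*s - 14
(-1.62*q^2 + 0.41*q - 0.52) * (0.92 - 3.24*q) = 5.2488*q^3 - 2.8188*q^2 + 2.062*q - 0.4784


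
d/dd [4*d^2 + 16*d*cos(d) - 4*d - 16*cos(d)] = -16*d*sin(d) + 8*d + 16*sqrt(2)*sin(d + pi/4) - 4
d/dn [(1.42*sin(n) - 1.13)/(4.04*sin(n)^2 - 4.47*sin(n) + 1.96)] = (-5.7368*sin(n)^2 + 9.1304*sin(n) - 2.2679)*cos(n)/(16.3216*sin(n)^4 - 36.1176*sin(n)^3 + 35.8177*sin(n)^2 - 17.5224*sin(n) + 3.8416)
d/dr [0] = 0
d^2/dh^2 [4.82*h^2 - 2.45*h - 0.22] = 9.64000000000000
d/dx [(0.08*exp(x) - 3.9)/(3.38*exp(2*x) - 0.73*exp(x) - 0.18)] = (-0.2704*exp(2*x) + 26.364*exp(x) - 2.8614)*exp(x)/(11.4244*exp(4*x) - 4.9348*exp(3*x) - 0.6839*exp(2*x) + 0.2628*exp(x) + 0.0324)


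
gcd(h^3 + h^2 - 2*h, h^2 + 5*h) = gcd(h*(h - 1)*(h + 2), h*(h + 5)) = h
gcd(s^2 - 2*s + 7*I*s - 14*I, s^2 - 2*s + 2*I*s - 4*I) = s - 2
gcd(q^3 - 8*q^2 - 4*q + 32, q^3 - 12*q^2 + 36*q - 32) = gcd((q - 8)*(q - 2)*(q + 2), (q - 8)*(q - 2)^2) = q^2 - 10*q + 16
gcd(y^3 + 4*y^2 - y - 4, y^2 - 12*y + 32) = 1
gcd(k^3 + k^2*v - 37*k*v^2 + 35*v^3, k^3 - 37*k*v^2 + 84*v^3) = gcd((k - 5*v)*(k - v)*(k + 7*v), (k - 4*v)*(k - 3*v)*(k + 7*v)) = k + 7*v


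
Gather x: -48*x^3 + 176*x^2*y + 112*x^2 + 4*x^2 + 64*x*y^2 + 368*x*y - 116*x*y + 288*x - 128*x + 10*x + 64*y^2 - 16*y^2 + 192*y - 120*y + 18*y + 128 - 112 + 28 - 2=-48*x^3 + x^2*(176*y + 116) + x*(64*y^2 + 252*y + 170) + 48*y^2 + 90*y + 42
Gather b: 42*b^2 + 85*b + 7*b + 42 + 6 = 42*b^2 + 92*b + 48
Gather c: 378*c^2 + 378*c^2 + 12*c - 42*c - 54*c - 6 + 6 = 756*c^2 - 84*c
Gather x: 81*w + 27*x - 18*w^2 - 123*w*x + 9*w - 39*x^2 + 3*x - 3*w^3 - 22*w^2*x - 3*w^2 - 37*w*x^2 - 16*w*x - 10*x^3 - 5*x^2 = -3*w^3 - 21*w^2 + 90*w - 10*x^3 + x^2*(-37*w - 44) + x*(-22*w^2 - 139*w + 30)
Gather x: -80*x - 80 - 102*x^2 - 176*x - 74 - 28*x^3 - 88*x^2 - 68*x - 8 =-28*x^3 - 190*x^2 - 324*x - 162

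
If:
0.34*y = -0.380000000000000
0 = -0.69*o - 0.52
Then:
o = -0.75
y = -1.12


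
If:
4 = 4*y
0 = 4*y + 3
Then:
No Solution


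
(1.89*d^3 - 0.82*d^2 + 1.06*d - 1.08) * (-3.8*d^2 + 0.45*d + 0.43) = -7.182*d^5 + 3.9665*d^4 - 3.5843*d^3 + 4.2284*d^2 - 0.0302*d - 0.4644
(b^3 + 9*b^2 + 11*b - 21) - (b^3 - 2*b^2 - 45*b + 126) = 11*b^2 + 56*b - 147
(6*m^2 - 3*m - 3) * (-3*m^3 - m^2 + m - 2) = -18*m^5 + 3*m^4 + 18*m^3 - 12*m^2 + 3*m + 6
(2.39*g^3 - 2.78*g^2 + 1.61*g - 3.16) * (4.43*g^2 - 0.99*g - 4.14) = 10.5877*g^5 - 14.6815*g^4 - 0.0101000000000009*g^3 - 4.0835*g^2 - 3.537*g + 13.0824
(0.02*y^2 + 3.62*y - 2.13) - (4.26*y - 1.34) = 0.02*y^2 - 0.64*y - 0.79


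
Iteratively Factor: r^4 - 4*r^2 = (r + 2)*(r^3 - 2*r^2) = r*(r + 2)*(r^2 - 2*r) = r*(r - 2)*(r + 2)*(r)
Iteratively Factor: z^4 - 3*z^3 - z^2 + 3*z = (z - 1)*(z^3 - 2*z^2 - 3*z) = (z - 1)*(z + 1)*(z^2 - 3*z) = z*(z - 1)*(z + 1)*(z - 3)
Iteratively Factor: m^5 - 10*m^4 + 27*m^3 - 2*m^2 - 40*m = (m + 1)*(m^4 - 11*m^3 + 38*m^2 - 40*m) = m*(m + 1)*(m^3 - 11*m^2 + 38*m - 40) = m*(m - 2)*(m + 1)*(m^2 - 9*m + 20) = m*(m - 5)*(m - 2)*(m + 1)*(m - 4)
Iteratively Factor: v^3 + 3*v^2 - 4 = (v + 2)*(v^2 + v - 2) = (v - 1)*(v + 2)*(v + 2)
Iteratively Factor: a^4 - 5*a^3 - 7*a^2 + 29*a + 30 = (a + 1)*(a^3 - 6*a^2 - a + 30) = (a - 5)*(a + 1)*(a^2 - a - 6) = (a - 5)*(a + 1)*(a + 2)*(a - 3)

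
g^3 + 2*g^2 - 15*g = g*(g - 3)*(g + 5)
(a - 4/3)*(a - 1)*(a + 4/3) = a^3 - a^2 - 16*a/9 + 16/9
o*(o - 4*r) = o^2 - 4*o*r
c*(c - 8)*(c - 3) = c^3 - 11*c^2 + 24*c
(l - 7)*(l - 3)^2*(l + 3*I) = l^4 - 13*l^3 + 3*I*l^3 + 51*l^2 - 39*I*l^2 - 63*l + 153*I*l - 189*I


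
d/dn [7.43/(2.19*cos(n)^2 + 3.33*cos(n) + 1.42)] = (32.5434*cos(n) + 24.7419)*sin(n)/(2.19*cos(n)^2 + 3.33*cos(n) + 1.42)^2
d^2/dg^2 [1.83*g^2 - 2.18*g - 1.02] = 3.66000000000000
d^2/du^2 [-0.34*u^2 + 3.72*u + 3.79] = -0.680000000000000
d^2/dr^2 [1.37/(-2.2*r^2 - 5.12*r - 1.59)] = (13.2616*r^2 + 30.86336*r - 1.37*(4.4*r + 5.12)*(8.8*r + 10.24) + 9.58452)/(2.2*r^2 + 5.12*r + 1.59)^3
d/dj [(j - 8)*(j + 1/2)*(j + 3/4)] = 3*j^2 - 27*j/2 - 77/8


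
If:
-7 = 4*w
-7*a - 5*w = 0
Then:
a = 5/4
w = -7/4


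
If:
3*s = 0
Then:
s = 0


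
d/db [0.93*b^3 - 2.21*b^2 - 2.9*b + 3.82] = 2.79*b^2 - 4.42*b - 2.9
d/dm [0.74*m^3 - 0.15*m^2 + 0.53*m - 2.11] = 2.22*m^2 - 0.3*m + 0.53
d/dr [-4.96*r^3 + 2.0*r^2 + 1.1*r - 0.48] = -14.88*r^2 + 4.0*r + 1.1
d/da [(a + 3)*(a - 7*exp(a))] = a - (a + 3)*(7*exp(a) - 1) - 7*exp(a)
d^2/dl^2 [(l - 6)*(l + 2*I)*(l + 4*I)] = 6*l - 12 + 12*I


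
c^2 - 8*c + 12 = (c - 6)*(c - 2)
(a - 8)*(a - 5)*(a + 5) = a^3 - 8*a^2 - 25*a + 200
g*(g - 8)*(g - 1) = g^3 - 9*g^2 + 8*g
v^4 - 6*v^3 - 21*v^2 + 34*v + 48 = (v - 8)*(v - 2)*(v + 1)*(v + 3)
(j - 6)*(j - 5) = j^2 - 11*j + 30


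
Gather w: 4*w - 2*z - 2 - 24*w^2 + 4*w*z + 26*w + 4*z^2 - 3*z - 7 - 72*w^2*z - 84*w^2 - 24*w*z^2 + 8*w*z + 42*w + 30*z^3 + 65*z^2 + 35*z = w^2*(-72*z - 108) + w*(-24*z^2 + 12*z + 72) + 30*z^3 + 69*z^2 + 30*z - 9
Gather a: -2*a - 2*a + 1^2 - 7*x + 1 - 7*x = -4*a - 14*x + 2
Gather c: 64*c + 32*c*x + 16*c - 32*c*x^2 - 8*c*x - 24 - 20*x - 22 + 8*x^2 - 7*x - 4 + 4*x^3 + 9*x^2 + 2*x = c*(-32*x^2 + 24*x + 80) + 4*x^3 + 17*x^2 - 25*x - 50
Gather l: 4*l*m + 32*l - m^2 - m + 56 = l*(4*m + 32) - m^2 - m + 56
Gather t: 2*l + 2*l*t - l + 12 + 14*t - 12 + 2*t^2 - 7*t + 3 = l + 2*t^2 + t*(2*l + 7) + 3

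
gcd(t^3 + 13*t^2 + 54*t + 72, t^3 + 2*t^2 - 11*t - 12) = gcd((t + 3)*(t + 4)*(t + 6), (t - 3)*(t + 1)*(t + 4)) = t + 4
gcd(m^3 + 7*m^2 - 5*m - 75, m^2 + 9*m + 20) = m + 5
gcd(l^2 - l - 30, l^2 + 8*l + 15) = l + 5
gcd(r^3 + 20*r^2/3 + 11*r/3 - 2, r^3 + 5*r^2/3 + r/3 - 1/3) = r^2 + 2*r/3 - 1/3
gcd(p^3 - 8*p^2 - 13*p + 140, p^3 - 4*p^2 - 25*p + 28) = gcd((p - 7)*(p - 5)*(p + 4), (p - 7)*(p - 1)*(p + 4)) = p^2 - 3*p - 28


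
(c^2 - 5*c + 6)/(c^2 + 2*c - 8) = (c - 3)/(c + 4)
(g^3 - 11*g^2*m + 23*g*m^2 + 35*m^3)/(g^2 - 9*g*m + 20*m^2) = (g^2 - 6*g*m - 7*m^2)/(g - 4*m)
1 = 1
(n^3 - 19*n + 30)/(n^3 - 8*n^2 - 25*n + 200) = (n^2 - 5*n + 6)/(n^2 - 13*n + 40)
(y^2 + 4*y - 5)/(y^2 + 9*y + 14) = (y^2 + 4*y - 5)/(y^2 + 9*y + 14)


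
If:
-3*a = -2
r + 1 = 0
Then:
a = 2/3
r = -1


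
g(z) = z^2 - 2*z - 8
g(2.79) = -5.80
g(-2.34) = 2.16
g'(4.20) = 6.40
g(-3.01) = 7.08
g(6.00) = 16.00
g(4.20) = 1.24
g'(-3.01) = -8.02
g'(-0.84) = -3.68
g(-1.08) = -4.67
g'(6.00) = 10.00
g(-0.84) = -5.61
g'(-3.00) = -8.00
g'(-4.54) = -11.08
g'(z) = 2*z - 2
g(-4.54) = 21.69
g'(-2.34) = -6.68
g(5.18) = 8.47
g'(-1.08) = -4.16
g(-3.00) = 7.00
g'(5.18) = 8.36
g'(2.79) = 3.58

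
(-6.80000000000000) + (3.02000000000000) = -3.78000000000000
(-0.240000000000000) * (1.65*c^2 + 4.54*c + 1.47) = -0.396*c^2 - 1.0896*c - 0.3528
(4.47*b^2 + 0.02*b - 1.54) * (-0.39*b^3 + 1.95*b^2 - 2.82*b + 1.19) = -1.7433*b^5 + 8.7087*b^4 - 11.9658*b^3 + 2.2599*b^2 + 4.3666*b - 1.8326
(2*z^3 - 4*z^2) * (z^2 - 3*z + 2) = 2*z^5 - 10*z^4 + 16*z^3 - 8*z^2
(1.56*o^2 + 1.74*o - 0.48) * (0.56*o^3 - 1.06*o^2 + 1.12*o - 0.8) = 0.8736*o^5 - 0.6792*o^4 - 0.366*o^3 + 1.2096*o^2 - 1.9296*o + 0.384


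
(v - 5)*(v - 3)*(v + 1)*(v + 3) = v^4 - 4*v^3 - 14*v^2 + 36*v + 45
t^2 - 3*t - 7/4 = (t - 7/2)*(t + 1/2)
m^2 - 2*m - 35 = (m - 7)*(m + 5)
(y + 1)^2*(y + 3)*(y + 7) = y^4 + 12*y^3 + 42*y^2 + 52*y + 21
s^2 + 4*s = s*(s + 4)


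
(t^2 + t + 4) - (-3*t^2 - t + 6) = 4*t^2 + 2*t - 2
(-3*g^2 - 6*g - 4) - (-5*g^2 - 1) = 2*g^2 - 6*g - 3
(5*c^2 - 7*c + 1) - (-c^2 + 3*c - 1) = 6*c^2 - 10*c + 2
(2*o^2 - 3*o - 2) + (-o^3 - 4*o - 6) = -o^3 + 2*o^2 - 7*o - 8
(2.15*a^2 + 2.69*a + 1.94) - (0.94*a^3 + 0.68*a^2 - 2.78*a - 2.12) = -0.94*a^3 + 1.47*a^2 + 5.47*a + 4.06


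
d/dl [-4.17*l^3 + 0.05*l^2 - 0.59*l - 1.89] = -12.51*l^2 + 0.1*l - 0.59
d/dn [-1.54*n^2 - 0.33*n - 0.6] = -3.08*n - 0.33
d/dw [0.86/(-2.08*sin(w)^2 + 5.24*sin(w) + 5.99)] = (3.5776*sin(w) - 4.5064)*cos(w)/(-2.08*sin(w)^2 + 5.24*sin(w) + 5.99)^2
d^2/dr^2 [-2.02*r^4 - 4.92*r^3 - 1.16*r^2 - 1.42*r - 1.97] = -24.24*r^2 - 29.52*r - 2.32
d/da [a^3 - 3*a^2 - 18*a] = 3*a^2 - 6*a - 18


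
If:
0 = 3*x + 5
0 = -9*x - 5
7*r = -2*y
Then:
No Solution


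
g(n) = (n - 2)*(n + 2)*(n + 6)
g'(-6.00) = 32.00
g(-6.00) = 0.00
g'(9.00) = 347.00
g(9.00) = 1155.00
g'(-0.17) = -5.95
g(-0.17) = -23.15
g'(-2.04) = -16.00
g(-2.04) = 0.64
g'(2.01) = 32.24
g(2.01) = 0.32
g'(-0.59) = -10.04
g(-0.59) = -19.76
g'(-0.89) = -12.30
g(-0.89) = -16.39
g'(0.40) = 1.28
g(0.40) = -24.58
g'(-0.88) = -12.24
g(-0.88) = -16.52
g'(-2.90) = -13.57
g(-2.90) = 13.67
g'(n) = (n - 2)*(n + 2) + (n - 2)*(n + 6) + (n + 2)*(n + 6)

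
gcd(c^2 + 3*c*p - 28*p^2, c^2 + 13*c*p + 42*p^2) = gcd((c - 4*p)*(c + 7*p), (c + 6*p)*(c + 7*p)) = c + 7*p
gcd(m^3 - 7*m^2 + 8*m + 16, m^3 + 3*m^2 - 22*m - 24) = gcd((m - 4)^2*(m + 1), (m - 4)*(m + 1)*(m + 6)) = m^2 - 3*m - 4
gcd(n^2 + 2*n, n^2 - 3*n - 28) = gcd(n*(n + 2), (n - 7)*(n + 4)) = 1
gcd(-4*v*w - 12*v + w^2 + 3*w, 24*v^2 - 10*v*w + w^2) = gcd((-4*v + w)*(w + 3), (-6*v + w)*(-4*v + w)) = 4*v - w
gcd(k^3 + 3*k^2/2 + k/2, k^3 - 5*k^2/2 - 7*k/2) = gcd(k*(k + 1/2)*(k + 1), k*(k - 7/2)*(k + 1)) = k^2 + k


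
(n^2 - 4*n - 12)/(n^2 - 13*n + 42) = (n + 2)/(n - 7)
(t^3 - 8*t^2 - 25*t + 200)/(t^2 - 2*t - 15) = (t^2 - 3*t - 40)/(t + 3)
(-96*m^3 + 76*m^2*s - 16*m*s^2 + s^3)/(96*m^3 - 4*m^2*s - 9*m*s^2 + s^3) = (12*m^2 - 8*m*s + s^2)/(-12*m^2 - m*s + s^2)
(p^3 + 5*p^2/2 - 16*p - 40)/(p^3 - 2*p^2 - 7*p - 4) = (p^2 + 13*p/2 + 10)/(p^2 + 2*p + 1)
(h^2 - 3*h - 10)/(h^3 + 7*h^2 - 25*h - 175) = (h + 2)/(h^2 + 12*h + 35)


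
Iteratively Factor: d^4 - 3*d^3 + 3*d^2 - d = (d - 1)*(d^3 - 2*d^2 + d) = (d - 1)^2*(d^2 - d) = d*(d - 1)^2*(d - 1)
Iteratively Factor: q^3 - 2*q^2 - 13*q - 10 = (q + 1)*(q^2 - 3*q - 10) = (q - 5)*(q + 1)*(q + 2)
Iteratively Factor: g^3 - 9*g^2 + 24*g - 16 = (g - 4)*(g^2 - 5*g + 4) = (g - 4)^2*(g - 1)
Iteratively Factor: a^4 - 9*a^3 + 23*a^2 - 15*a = (a - 3)*(a^3 - 6*a^2 + 5*a) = (a - 5)*(a - 3)*(a^2 - a) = a*(a - 5)*(a - 3)*(a - 1)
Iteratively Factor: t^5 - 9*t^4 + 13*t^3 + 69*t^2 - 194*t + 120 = (t - 4)*(t^4 - 5*t^3 - 7*t^2 + 41*t - 30) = (t - 5)*(t - 4)*(t^3 - 7*t + 6) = (t - 5)*(t - 4)*(t - 1)*(t^2 + t - 6) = (t - 5)*(t - 4)*(t - 1)*(t + 3)*(t - 2)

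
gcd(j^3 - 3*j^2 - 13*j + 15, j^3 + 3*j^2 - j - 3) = j^2 + 2*j - 3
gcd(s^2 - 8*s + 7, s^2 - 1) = s - 1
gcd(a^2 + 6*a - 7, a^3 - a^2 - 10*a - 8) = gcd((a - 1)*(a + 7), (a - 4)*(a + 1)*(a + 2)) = 1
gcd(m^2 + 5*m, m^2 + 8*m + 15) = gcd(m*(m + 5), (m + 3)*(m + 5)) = m + 5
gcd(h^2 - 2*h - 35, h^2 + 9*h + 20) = h + 5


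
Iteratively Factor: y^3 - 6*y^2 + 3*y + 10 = (y - 2)*(y^2 - 4*y - 5) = (y - 2)*(y + 1)*(y - 5)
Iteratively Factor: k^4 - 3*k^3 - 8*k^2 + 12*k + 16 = (k - 2)*(k^3 - k^2 - 10*k - 8) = (k - 2)*(k + 2)*(k^2 - 3*k - 4) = (k - 2)*(k + 1)*(k + 2)*(k - 4)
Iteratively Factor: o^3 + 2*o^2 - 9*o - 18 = (o - 3)*(o^2 + 5*o + 6) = (o - 3)*(o + 2)*(o + 3)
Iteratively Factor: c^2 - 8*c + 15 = (c - 3)*(c - 5)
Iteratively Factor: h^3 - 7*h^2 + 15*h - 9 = (h - 3)*(h^2 - 4*h + 3) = (h - 3)^2*(h - 1)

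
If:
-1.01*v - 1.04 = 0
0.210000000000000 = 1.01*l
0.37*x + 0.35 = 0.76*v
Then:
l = 0.21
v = -1.03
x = -3.06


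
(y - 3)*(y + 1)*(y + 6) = y^3 + 4*y^2 - 15*y - 18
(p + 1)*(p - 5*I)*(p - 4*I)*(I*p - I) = I*p^4 + 9*p^3 - 21*I*p^2 - 9*p + 20*I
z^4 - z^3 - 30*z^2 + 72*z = z*(z - 4)*(z - 3)*(z + 6)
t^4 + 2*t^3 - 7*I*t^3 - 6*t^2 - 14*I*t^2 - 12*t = t*(t + 2)*(t - 6*I)*(t - I)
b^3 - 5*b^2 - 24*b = b*(b - 8)*(b + 3)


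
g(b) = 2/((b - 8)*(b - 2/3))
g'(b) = -2/((b - 8)*(b - 2/3)^2) - 2/((b - 8)^2*(b - 2/3))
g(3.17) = -0.17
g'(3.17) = 0.03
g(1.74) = -0.30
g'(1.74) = 0.23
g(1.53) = -0.36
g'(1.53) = 0.36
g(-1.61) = 0.09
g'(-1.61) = 0.05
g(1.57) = -0.34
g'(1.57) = 0.33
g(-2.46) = 0.06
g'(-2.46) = 0.03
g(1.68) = -0.31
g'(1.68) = 0.26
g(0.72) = -5.15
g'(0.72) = 95.88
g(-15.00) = 0.01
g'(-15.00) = 0.00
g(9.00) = 0.24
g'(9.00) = -0.27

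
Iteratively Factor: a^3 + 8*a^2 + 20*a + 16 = (a + 4)*(a^2 + 4*a + 4) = (a + 2)*(a + 4)*(a + 2)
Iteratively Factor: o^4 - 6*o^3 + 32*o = (o + 2)*(o^3 - 8*o^2 + 16*o) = (o - 4)*(o + 2)*(o^2 - 4*o) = (o - 4)^2*(o + 2)*(o)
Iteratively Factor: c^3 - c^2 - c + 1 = (c - 1)*(c^2 - 1) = (c - 1)*(c + 1)*(c - 1)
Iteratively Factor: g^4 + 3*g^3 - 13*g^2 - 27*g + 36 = (g - 1)*(g^3 + 4*g^2 - 9*g - 36) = (g - 3)*(g - 1)*(g^2 + 7*g + 12) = (g - 3)*(g - 1)*(g + 4)*(g + 3)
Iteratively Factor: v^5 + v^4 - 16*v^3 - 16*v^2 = (v + 4)*(v^4 - 3*v^3 - 4*v^2) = (v - 4)*(v + 4)*(v^3 + v^2) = v*(v - 4)*(v + 4)*(v^2 + v) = v*(v - 4)*(v + 1)*(v + 4)*(v)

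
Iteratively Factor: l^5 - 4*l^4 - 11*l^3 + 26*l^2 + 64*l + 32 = (l + 2)*(l^4 - 6*l^3 + l^2 + 24*l + 16) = (l - 4)*(l + 2)*(l^3 - 2*l^2 - 7*l - 4) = (l - 4)*(l + 1)*(l + 2)*(l^2 - 3*l - 4) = (l - 4)*(l + 1)^2*(l + 2)*(l - 4)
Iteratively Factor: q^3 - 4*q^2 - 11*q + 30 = (q + 3)*(q^2 - 7*q + 10) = (q - 2)*(q + 3)*(q - 5)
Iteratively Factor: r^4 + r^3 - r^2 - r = (r + 1)*(r^3 - r) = (r - 1)*(r + 1)*(r^2 + r) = (r - 1)*(r + 1)^2*(r)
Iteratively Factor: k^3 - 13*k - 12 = (k - 4)*(k^2 + 4*k + 3) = (k - 4)*(k + 1)*(k + 3)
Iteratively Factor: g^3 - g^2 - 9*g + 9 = (g - 1)*(g^2 - 9) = (g - 3)*(g - 1)*(g + 3)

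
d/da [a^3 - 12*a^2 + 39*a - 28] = 3*a^2 - 24*a + 39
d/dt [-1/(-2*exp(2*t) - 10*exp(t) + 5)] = (-4*exp(t) - 10)*exp(t)/(2*exp(2*t) + 10*exp(t) - 5)^2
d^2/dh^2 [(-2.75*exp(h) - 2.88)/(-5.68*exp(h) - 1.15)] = (5.6843418860808e-14*exp(2*h) + 74.952712*exp(h) - 15.175285)*exp(h)/(183.250432*exp(3*h) + 111.30528*exp(2*h) + 22.5354*exp(h) + 1.520875)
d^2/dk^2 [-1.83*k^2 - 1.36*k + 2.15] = -3.66000000000000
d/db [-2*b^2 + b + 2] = 1 - 4*b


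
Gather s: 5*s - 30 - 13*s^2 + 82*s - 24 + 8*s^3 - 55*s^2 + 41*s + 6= 8*s^3 - 68*s^2 + 128*s - 48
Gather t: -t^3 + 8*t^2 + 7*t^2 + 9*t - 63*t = -t^3 + 15*t^2 - 54*t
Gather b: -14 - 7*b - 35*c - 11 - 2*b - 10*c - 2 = -9*b - 45*c - 27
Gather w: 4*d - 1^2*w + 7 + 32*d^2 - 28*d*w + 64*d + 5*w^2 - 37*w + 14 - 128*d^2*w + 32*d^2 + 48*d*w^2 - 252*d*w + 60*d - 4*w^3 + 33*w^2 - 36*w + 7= 64*d^2 + 128*d - 4*w^3 + w^2*(48*d + 38) + w*(-128*d^2 - 280*d - 74) + 28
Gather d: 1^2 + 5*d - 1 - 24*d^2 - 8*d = -24*d^2 - 3*d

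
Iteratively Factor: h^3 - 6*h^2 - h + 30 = (h - 3)*(h^2 - 3*h - 10) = (h - 5)*(h - 3)*(h + 2)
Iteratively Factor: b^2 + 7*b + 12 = (b + 3)*(b + 4)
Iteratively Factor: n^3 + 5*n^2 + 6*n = (n + 2)*(n^2 + 3*n) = n*(n + 2)*(n + 3)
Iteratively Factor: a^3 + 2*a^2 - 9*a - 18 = (a + 2)*(a^2 - 9) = (a + 2)*(a + 3)*(a - 3)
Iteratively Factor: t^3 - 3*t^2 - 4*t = (t)*(t^2 - 3*t - 4) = t*(t + 1)*(t - 4)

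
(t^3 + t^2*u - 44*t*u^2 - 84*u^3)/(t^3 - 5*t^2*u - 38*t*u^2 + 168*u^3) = (t + 2*u)/(t - 4*u)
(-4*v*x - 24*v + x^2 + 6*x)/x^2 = -4*v/x - 24*v/x^2 + 1 + 6/x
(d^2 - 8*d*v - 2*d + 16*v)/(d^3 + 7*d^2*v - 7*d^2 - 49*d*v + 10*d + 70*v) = (d - 8*v)/(d^2 + 7*d*v - 5*d - 35*v)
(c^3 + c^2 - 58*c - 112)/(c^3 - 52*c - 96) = (c + 7)/(c + 6)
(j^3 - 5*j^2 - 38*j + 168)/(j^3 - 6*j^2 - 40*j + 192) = (j - 7)/(j - 8)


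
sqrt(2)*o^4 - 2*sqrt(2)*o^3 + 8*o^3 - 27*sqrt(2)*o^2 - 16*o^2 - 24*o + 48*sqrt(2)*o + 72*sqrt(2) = (o - 3)*(o - 2*sqrt(2))*(o + 6*sqrt(2))*(sqrt(2)*o + sqrt(2))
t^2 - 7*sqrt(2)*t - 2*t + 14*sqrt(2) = (t - 2)*(t - 7*sqrt(2))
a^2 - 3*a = a*(a - 3)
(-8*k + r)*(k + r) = -8*k^2 - 7*k*r + r^2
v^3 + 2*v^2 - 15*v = v*(v - 3)*(v + 5)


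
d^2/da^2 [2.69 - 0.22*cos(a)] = 0.22*cos(a)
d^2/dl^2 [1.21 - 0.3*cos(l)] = 0.3*cos(l)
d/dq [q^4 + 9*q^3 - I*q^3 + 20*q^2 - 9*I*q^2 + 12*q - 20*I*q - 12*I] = 4*q^3 + q^2*(27 - 3*I) + q*(40 - 18*I) + 12 - 20*I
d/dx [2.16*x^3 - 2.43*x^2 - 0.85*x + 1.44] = 6.48*x^2 - 4.86*x - 0.85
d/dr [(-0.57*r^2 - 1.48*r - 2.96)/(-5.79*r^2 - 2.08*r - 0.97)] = (-7.3836*r^2 - 33.171*r - 4.7212)/(33.5241*r^4 + 24.0864*r^3 + 15.559*r^2 + 4.0352*r + 0.9409)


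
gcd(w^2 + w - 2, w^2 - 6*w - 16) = w + 2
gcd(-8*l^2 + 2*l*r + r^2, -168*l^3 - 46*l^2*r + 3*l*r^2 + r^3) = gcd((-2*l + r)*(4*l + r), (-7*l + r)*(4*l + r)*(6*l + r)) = 4*l + r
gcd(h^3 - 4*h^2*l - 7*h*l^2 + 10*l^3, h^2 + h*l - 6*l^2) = 1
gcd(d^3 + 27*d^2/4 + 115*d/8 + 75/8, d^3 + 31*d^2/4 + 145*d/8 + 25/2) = d^2 + 15*d/4 + 25/8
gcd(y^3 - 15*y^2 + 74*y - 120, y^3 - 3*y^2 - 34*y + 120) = y^2 - 9*y + 20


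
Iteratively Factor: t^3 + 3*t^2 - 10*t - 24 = (t + 4)*(t^2 - t - 6) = (t - 3)*(t + 4)*(t + 2)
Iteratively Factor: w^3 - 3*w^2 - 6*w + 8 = (w - 1)*(w^2 - 2*w - 8) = (w - 1)*(w + 2)*(w - 4)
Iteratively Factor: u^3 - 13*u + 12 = (u - 3)*(u^2 + 3*u - 4) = (u - 3)*(u - 1)*(u + 4)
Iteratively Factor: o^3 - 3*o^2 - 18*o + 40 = (o + 4)*(o^2 - 7*o + 10) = (o - 5)*(o + 4)*(o - 2)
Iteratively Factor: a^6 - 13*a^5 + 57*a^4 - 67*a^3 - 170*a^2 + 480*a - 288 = (a - 3)*(a^5 - 10*a^4 + 27*a^3 + 14*a^2 - 128*a + 96) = (a - 4)*(a - 3)*(a^4 - 6*a^3 + 3*a^2 + 26*a - 24) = (a - 4)*(a - 3)^2*(a^3 - 3*a^2 - 6*a + 8) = (a - 4)^2*(a - 3)^2*(a^2 + a - 2) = (a - 4)^2*(a - 3)^2*(a + 2)*(a - 1)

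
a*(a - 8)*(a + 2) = a^3 - 6*a^2 - 16*a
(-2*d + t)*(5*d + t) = -10*d^2 + 3*d*t + t^2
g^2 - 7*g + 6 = (g - 6)*(g - 1)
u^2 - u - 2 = (u - 2)*(u + 1)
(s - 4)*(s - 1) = s^2 - 5*s + 4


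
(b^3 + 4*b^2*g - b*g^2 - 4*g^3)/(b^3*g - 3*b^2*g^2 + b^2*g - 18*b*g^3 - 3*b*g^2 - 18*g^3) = (-b^3 - 4*b^2*g + b*g^2 + 4*g^3)/(g*(-b^3 + 3*b^2*g - b^2 + 18*b*g^2 + 3*b*g + 18*g^2))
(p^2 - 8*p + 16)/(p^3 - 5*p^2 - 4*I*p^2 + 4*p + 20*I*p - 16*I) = (p - 4)/(p^2 - p*(1 + 4*I) + 4*I)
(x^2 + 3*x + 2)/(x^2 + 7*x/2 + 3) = 2*(x + 1)/(2*x + 3)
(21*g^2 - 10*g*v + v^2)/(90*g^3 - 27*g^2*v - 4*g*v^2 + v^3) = (-7*g + v)/(-30*g^2 - g*v + v^2)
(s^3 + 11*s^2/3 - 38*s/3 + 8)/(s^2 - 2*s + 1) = (s^2 + 14*s/3 - 8)/(s - 1)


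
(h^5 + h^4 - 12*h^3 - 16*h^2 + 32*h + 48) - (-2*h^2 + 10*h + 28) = h^5 + h^4 - 12*h^3 - 14*h^2 + 22*h + 20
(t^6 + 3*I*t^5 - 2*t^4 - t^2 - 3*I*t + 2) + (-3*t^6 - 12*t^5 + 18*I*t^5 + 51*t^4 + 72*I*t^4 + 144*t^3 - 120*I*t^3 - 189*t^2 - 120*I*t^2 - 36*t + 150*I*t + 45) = -2*t^6 - 12*t^5 + 21*I*t^5 + 49*t^4 + 72*I*t^4 + 144*t^3 - 120*I*t^3 - 190*t^2 - 120*I*t^2 - 36*t + 147*I*t + 47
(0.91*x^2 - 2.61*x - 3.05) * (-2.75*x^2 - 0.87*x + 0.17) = -2.5025*x^4 + 6.3858*x^3 + 10.8129*x^2 + 2.2098*x - 0.5185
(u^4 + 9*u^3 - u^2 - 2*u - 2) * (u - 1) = u^5 + 8*u^4 - 10*u^3 - u^2 + 2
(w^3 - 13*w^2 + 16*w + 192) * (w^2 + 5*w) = w^5 - 8*w^4 - 49*w^3 + 272*w^2 + 960*w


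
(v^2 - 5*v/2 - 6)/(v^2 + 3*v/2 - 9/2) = (2*v^2 - 5*v - 12)/(2*v^2 + 3*v - 9)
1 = 1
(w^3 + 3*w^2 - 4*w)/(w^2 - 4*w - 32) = w*(w - 1)/(w - 8)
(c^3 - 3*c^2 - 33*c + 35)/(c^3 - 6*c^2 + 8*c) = (c^3 - 3*c^2 - 33*c + 35)/(c*(c^2 - 6*c + 8))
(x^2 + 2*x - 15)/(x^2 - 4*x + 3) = (x + 5)/(x - 1)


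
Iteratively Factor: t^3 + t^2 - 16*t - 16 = (t + 4)*(t^2 - 3*t - 4) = (t - 4)*(t + 4)*(t + 1)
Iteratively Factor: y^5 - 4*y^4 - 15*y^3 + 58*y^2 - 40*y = (y + 4)*(y^4 - 8*y^3 + 17*y^2 - 10*y) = y*(y + 4)*(y^3 - 8*y^2 + 17*y - 10) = y*(y - 2)*(y + 4)*(y^2 - 6*y + 5) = y*(y - 5)*(y - 2)*(y + 4)*(y - 1)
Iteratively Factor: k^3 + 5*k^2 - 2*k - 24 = (k + 3)*(k^2 + 2*k - 8) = (k - 2)*(k + 3)*(k + 4)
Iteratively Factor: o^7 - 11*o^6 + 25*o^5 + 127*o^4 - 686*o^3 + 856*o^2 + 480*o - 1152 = (o - 3)*(o^6 - 8*o^5 + o^4 + 130*o^3 - 296*o^2 - 32*o + 384) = (o - 3)*(o + 4)*(o^5 - 12*o^4 + 49*o^3 - 66*o^2 - 32*o + 96) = (o - 3)*(o + 1)*(o + 4)*(o^4 - 13*o^3 + 62*o^2 - 128*o + 96) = (o - 3)^2*(o + 1)*(o + 4)*(o^3 - 10*o^2 + 32*o - 32) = (o - 4)*(o - 3)^2*(o + 1)*(o + 4)*(o^2 - 6*o + 8) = (o - 4)^2*(o - 3)^2*(o + 1)*(o + 4)*(o - 2)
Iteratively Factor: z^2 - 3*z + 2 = (z - 1)*(z - 2)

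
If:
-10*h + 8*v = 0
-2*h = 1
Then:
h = -1/2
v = -5/8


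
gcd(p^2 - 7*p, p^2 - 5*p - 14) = p - 7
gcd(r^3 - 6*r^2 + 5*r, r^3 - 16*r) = r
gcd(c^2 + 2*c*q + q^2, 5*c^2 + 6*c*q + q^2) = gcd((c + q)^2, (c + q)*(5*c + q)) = c + q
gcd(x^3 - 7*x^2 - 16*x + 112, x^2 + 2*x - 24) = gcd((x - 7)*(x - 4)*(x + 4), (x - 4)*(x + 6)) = x - 4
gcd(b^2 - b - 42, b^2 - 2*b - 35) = b - 7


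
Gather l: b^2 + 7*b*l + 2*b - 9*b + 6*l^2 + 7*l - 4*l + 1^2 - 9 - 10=b^2 - 7*b + 6*l^2 + l*(7*b + 3) - 18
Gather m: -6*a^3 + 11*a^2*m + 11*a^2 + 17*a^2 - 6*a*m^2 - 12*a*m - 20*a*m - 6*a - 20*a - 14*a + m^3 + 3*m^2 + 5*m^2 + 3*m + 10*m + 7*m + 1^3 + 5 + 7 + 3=-6*a^3 + 28*a^2 - 40*a + m^3 + m^2*(8 - 6*a) + m*(11*a^2 - 32*a + 20) + 16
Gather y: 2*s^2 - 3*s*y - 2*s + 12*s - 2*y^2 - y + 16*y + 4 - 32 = 2*s^2 + 10*s - 2*y^2 + y*(15 - 3*s) - 28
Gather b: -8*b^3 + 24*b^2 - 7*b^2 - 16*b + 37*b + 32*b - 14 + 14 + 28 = -8*b^3 + 17*b^2 + 53*b + 28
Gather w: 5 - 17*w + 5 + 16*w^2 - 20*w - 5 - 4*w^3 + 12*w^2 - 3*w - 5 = -4*w^3 + 28*w^2 - 40*w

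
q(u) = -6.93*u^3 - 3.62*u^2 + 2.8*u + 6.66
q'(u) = -20.79*u^2 - 7.24*u + 2.8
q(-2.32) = 67.22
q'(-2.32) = -92.30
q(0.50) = 6.29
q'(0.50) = -6.02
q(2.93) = -190.53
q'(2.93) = -196.89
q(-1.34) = 13.08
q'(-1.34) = -24.83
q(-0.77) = 5.52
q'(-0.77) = -3.95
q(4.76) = -809.43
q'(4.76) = -502.71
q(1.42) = -16.51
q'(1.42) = -49.40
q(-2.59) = 95.53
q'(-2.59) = -117.91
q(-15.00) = 22538.91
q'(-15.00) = -4566.35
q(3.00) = -204.63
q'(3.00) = -206.03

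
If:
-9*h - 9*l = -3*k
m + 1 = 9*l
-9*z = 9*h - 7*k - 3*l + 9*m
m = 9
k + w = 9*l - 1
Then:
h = 3*z/4 + 163/36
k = 9*z/4 + 203/12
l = 10/9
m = 9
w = -9*z/4 - 95/12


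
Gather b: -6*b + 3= 3 - 6*b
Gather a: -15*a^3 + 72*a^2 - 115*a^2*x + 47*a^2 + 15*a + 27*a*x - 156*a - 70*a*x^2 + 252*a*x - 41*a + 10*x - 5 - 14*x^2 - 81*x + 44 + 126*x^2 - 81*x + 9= -15*a^3 + a^2*(119 - 115*x) + a*(-70*x^2 + 279*x - 182) + 112*x^2 - 152*x + 48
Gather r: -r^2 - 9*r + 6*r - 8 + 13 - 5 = -r^2 - 3*r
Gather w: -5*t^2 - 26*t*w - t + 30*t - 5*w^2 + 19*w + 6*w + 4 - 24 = -5*t^2 + 29*t - 5*w^2 + w*(25 - 26*t) - 20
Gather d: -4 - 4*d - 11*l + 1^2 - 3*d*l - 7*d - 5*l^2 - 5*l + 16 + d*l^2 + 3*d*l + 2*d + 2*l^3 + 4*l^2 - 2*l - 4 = d*(l^2 - 9) + 2*l^3 - l^2 - 18*l + 9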